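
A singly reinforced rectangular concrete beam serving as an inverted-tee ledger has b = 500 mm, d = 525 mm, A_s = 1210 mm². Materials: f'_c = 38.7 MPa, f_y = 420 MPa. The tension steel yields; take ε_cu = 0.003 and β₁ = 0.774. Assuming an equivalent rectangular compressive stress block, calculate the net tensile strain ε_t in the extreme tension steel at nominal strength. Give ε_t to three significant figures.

ε_t ≈ 0.0365

a = A_s f_y/(0.85 f'_c b) = 30.90 mm.
β₁ = 0.774, so c = a/β₁ = 30.90/0.774 = 39.92 mm.
From the linear strain diagram with ε_cu = 0.003: ε_t = 0.003 (d − c)/c = 0.003 × (525 − 39.92)/39.92 = 0.0365.
Since ε_t ≥ 0.005, the section is tension-controlled.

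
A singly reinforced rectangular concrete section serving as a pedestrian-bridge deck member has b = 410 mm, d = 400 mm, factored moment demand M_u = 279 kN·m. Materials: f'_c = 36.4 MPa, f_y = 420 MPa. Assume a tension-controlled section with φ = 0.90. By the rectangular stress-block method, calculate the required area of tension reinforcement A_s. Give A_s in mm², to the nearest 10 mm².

M_n = M_u/φ = 279/0.90 = 310 kN·m.
With M_n = 0.85 f'_c a b (d − a/2), solve the quadratic for a:
a = d − √(d² − 2M_n/(0.85 f'_c b)) = 400 − √(400² − 2 × 310×10⁶/(0.85 × 36.4 × 410)) = 66.65 mm.
A_s = 0.85 f'_c a b / f_y = 0.85 × 36.4 × 66.65 × 410 / 420 = 2013.1 mm².

A_s ≈ 2010 mm²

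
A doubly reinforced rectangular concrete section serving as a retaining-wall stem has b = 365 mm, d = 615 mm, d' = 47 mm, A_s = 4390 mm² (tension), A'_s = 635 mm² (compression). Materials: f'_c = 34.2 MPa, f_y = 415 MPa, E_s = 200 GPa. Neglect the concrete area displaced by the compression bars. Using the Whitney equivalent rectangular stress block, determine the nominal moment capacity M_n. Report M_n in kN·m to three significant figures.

Assume both tension and compression steel yield.
Net tension couple steel: A_s − A'_s = 3755 mm².
a = (A_s − A'_s) f_y / (0.85 f'_c b) = 1558325/(0.85 × 34.2 × 365) = 146.87 mm.
c = a/β₁ = 146.87/0.806 = 182.22 mm; ε'_s = 0.003(c − d')/c = 0.0022 ≥ f_y/E_s = 0.0021, so compression steel does yield.
M_n = (A_s − A'_s) f_y (d − a/2) + A'_s f_y (d − d') = [1558325 × (615 − 73.435) + 263525 × (615 − 47)] × 10⁻⁶ = 843.93 + 149.68 = 993.61 kN·m.

M_n ≈ 994 kN·m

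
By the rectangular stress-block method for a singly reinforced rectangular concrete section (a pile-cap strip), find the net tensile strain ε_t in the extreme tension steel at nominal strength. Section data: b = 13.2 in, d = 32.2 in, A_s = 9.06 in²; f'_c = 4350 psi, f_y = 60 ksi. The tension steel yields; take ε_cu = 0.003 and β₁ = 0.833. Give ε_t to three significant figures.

ε_t ≈ 0.00422

a = A_s f_y/(0.85 f'_c b) = 11.138 in.
β₁ = 0.833, so c = a/β₁ = 11.138/0.833 = 13.371 in.
From the linear strain diagram with ε_cu = 0.003: ε_t = 0.003 (d − c)/c = 0.003 × (32.2 − 13.371)/13.371 = 0.00422.
ε_t is between 0.004 and 0.005 — transition zone.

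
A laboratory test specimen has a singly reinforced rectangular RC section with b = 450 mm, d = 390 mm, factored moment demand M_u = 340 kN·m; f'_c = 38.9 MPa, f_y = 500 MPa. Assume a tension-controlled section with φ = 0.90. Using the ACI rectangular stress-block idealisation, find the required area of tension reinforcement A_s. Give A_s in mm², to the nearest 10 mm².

A_s ≈ 2130 mm²

M_n = M_u/φ = 340/0.90 = 377.778 kN·m.
With M_n = 0.85 f'_c a b (d − a/2), solve the quadratic for a:
a = d − √(d² − 2M_n/(0.85 f'_c b)) = 390 − √(390² − 2 × 377.778×10⁶/(0.85 × 38.9 × 450)) = 71.69 mm.
A_s = 0.85 f'_c a b / f_y = 0.85 × 38.9 × 71.69 × 450 / 500 = 2133.4 mm².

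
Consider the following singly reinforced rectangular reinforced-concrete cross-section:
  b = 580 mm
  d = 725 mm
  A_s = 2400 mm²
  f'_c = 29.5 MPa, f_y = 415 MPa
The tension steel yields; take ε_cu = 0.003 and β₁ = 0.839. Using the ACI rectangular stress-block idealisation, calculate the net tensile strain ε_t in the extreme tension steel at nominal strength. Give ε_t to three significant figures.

a = A_s f_y/(0.85 f'_c b) = 68.48 mm.
β₁ = 0.839, so c = a/β₁ = 68.48/0.839 = 81.62 mm.
From the linear strain diagram with ε_cu = 0.003: ε_t = 0.003 (d − c)/c = 0.003 × (725 − 81.62)/81.62 = 0.0236.
Since ε_t ≥ 0.005, the section is tension-controlled.

ε_t ≈ 0.0236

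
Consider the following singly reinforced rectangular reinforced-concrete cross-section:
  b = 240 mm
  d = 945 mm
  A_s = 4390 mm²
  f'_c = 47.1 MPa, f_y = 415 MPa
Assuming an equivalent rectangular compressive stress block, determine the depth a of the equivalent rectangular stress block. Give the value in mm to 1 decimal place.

a ≈ 189.6 mm

T = A_s f_y = 4390 × 415 = 1821850 N = 1821.85 kN.
Setting C = 0.85 f'_c a b equal to T: a = 1821850/(0.85 × 47.1 × 240) = 189.6 mm.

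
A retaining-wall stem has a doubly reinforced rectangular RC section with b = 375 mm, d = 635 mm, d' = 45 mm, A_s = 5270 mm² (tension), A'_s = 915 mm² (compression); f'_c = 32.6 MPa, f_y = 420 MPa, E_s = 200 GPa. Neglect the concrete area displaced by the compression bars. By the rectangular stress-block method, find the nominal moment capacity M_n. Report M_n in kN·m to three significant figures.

M_n ≈ 1230 kN·m

Assume both tension and compression steel yield.
Net tension couple steel: A_s − A'_s = 4355 mm².
a = (A_s − A'_s) f_y / (0.85 f'_c b) = 1829100/(0.85 × 32.6 × 375) = 176.02 mm.
c = a/β₁ = 176.02/0.817 = 215.45 mm; ε'_s = 0.003(c − d')/c = 0.0024 ≥ f_y/E_s = 0.0021, so compression steel does yield.
M_n = (A_s − A'_s) f_y (d − a/2) + A'_s f_y (d − d') = [1829100 × (635 − 88.01) + 384300 × (635 − 45)] × 10⁻⁶ = 1000.50 + 226.74 = 1227.24 kN·m.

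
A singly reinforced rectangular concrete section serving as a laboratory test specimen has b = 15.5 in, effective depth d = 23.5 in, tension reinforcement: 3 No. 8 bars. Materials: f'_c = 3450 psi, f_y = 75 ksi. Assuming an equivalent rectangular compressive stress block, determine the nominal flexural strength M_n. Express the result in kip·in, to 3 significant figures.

A_s = 3 × 0.79 = 2.37 in².
T = A_s f_y = 2.37 × 75 = 177.75 kips.
a = T/(0.85 f'_c b) = 177.75/(0.85 × 3.45 × 15.5) = 3.911 in.
M_n = T(d − a/2) = 177.75 × (23.5 − 1.9555) = 3829.5 kip·in.

M_n ≈ 3830 kip·in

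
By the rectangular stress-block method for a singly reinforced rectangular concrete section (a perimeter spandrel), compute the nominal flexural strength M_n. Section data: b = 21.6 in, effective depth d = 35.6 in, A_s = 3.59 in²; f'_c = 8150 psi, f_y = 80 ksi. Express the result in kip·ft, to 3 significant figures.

T = A_s f_y = 3.59 × 80 = 287.2 kips.
a = T/(0.85 f'_c b) = 287.2/(0.85 × 8.15 × 21.6) = 1.919 in.
M_n = T(d − a/2) = 287.2 × (35.6 − 0.9595) = 9948.8 kip·in = 9948.8/12 = 829.07 kip·ft.

M_n ≈ 829 kip·ft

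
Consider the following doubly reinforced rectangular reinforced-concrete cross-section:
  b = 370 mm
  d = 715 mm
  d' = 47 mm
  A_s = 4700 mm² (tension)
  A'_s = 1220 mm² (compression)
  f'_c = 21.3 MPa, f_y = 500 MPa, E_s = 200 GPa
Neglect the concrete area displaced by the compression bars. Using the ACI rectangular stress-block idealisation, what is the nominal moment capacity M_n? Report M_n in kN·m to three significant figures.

Assume both tension and compression steel yield.
Net tension couple steel: A_s − A'_s = 3480 mm².
a = (A_s − A'_s) f_y / (0.85 f'_c b) = 1740000/(0.85 × 21.3 × 370) = 259.75 mm.
c = a/β₁ = 259.75/0.85 = 305.59 mm; ε'_s = 0.003(c − d')/c = 0.0025 ≥ f_y/E_s = 0.0025, so compression steel does yield.
M_n = (A_s − A'_s) f_y (d − a/2) + A'_s f_y (d − d') = [1740000 × (715 − 129.875) + 610000 × (715 − 47)] × 10⁻⁶ = 1018.12 + 407.48 = 1425.60 kN·m.

M_n ≈ 1430 kN·m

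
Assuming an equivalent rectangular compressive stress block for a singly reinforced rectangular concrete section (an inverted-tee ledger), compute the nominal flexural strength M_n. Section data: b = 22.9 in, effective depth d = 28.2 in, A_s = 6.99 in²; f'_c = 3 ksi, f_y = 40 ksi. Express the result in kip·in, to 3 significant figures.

T = A_s f_y = 6.99 × 40 = 279.6 kips.
a = T/(0.85 f'_c b) = 279.6/(0.85 × 3 × 22.9) = 4.788 in.
M_n = T(d − a/2) = 279.6 × (28.2 − 2.394) = 7215.4 kip·in.

M_n ≈ 7220 kip·in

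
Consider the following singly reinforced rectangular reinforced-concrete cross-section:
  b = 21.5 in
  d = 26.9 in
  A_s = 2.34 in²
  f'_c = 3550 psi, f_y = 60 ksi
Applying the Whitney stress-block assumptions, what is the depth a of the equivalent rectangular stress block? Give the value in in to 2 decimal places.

T = A_s f_y = 2.34 × 60 = 140.4 kips.
a = T/(0.85 f'_c b) = 140.4/(0.85 × 3.55 × 21.5) = 2.16 in.

a ≈ 2.16 in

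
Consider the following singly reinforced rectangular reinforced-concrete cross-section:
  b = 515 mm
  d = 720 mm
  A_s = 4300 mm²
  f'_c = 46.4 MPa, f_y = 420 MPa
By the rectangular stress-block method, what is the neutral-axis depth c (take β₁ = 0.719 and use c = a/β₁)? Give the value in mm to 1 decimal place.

T = A_s f_y = 4300 × 420 = 1806000 N = 1806 kN.
Setting C = 0.85 f'_c a b equal to T: a = 1806000/(0.85 × 46.4 × 515) = 88.915 mm.
With β₁ = 0.719, c = a/β₁ = 88.915/0.719 = 123.7 mm.

c ≈ 123.7 mm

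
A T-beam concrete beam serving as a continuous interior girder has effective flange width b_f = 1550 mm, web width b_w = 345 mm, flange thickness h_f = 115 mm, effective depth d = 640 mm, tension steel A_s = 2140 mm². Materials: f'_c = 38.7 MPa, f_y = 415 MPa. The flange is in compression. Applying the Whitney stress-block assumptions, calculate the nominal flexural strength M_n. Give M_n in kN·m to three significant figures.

M_n ≈ 561 kN·m

Tension: T = A_s f_y = 2140 × 415 = 888100 N.
Try a within the flange: a = T/(0.85 f'_c b_f) = 888100/(0.85 × 38.7 × 1550) = 17.42 mm.
Since a = 17.42 ≤ h_f = 115 mm, the stress block lies entirely in the flange; analyse as a rectangular beam of width b_f.
M_n = T(d − a/2) = 888100 × (640 − 8.71) = 560.65 × 10⁶ N·mm.
M_n = 560.65 kN·m.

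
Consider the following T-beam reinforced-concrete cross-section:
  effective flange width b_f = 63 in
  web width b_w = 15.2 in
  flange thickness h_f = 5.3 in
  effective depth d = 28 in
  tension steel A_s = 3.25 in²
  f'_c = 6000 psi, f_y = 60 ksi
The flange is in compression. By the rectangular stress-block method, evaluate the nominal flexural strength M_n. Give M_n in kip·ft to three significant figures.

Tension: T = A_s f_y = 3.25 × 60 = 195 kips.
Try a within the flange: a = T/(0.85 f'_c b_f) = 195/(0.85 × 6 × 63) = 0.607 in.
Since a = 0.607 ≤ h_f = 5.3 in, the stress block lies entirely in the flange; analyse as a rectangular beam of width b_f.
M_n = T(d − a/2) = 195 × (28 − 0.3035) = 5400.8 kip·in.
M_n = 5400.8/12 = 450.07 kip·ft.

M_n ≈ 450 kip·ft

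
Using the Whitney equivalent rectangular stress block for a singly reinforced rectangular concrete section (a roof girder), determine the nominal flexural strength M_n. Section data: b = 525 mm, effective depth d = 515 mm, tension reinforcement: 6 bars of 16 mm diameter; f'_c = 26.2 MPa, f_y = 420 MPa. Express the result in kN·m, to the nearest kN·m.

A_s = 6 × 201 = 1206 mm².
T = A_s f_y = 1206 × 420 = 506520 N = 506.52 kN.
From C = T: a = T/(0.85 f'_c b) = 506520/(0.85 × 26.2 × 525) = 43.32 mm.
M_n = T(d − a/2) = 506.52 kN × (515 − 21.66) mm = 249.89 kN·m.

M_n ≈ 250 kN·m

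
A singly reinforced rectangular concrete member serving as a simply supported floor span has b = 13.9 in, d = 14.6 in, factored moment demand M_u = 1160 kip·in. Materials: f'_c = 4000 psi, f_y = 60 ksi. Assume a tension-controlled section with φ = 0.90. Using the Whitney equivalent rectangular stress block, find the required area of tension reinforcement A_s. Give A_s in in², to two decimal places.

A_s ≈ 1.58 in²

M_n = M_u/φ = 1160/0.90 = 1288.89 kip·in.
From M_n = 0.85 f'_c a b (d − a/2):
a = d − √(d² − 2M_n/(0.85 f'_c b)) = 14.6 − √(14.6² − 2 × 1288.89/(0.85 × 4 × 13.9)) = 2.006 in.
A_s = 0.85 f'_c a b / f_y = 0.85 × 4 × 2.006 × 13.9 / 60 = 1.580 in².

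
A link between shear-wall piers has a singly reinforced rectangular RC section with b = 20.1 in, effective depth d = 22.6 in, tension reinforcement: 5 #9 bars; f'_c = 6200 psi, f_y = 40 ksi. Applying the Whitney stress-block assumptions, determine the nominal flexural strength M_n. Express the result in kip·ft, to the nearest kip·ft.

M_n ≈ 361 kip·ft

A_s = 5 × 1 = 5 in².
T = A_s f_y = 5 × 40 = 200 kips.
a = T/(0.85 f'_c b) = 200/(0.85 × 6.2 × 20.1) = 1.888 in.
M_n = T(d − a/2) = 200 × (22.6 − 0.944) = 4331.2 kip·in = 4331.2/12 = 360.93 kip·ft.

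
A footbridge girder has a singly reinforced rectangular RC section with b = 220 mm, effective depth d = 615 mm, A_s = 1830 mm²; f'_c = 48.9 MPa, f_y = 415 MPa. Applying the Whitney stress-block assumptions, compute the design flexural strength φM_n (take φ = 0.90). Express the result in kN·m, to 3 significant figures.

φM_n ≈ 392 kN·m

T = A_s f_y = 1830 × 415 = 759450 N = 759.45 kN.
From C = T: a = T/(0.85 f'_c b) = 759450/(0.85 × 48.9 × 220) = 83.05 mm.
M_n = T(d − a/2) = 759.45 kN × (615 − 41.525) mm = 435.53 kN·m.
φM_n = 0.90 × 435.53 = 391.98 kN·m.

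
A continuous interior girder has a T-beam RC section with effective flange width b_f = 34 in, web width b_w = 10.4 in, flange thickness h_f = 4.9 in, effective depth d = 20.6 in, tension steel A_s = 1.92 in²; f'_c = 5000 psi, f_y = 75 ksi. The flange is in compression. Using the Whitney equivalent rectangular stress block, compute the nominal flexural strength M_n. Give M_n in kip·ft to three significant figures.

Tension: T = A_s f_y = 1.92 × 75 = 144 kips.
Try a within the flange: a = T/(0.85 f'_c b_f) = 144/(0.85 × 5 × 34) = 0.997 in.
Since a = 0.997 ≤ h_f = 4.9 in, the stress block lies entirely in the flange; analyse as a rectangular beam of width b_f.
M_n = T(d − a/2) = 144 × (20.6 − 0.4985) = 2894.6 kip·in.
M_n = 2894.6/12 = 241.22 kip·ft.

M_n ≈ 241 kip·ft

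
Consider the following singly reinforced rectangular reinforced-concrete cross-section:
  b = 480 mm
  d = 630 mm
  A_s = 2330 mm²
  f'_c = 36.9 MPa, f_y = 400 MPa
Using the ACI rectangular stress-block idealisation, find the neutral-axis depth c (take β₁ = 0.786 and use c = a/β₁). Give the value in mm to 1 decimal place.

T = A_s f_y = 2330 × 400 = 932000 N = 932 kN.
Setting C = 0.85 f'_c a b equal to T: a = 932000/(0.85 × 36.9 × 480) = 61.906 mm.
With β₁ = 0.786, c = a/β₁ = 61.906/0.786 = 78.8 mm.

c ≈ 78.8 mm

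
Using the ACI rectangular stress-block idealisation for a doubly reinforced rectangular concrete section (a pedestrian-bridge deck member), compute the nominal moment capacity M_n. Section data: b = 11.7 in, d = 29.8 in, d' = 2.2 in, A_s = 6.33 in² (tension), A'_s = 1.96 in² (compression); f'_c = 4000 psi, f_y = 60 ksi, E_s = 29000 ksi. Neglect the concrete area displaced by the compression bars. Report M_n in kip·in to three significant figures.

Assume both steels yield.
a = (A_s − A'_s) f_y/(0.85 f'_c b) = (6.33 − 1.96) × 60/(0.85 × 4 × 11.7) = 6.591 in.
c = a/β₁ = 6.591/0.85 = 7.754 in; ε'_s = 0.003(c − d')/c = 0.0021 ≥ ε_y = 0.0021, so the compression steel yields.
M_n = (A_s − A'_s) f_y (d − a/2) + A'_s f_y (d − d') = 262.2 × (29.8 − 3.2955) + 117.6 × (29.8 − 2.2) = 6949.5 + 3245.8 = 10195.3 kip·in.

M_n ≈ 10200 kip·in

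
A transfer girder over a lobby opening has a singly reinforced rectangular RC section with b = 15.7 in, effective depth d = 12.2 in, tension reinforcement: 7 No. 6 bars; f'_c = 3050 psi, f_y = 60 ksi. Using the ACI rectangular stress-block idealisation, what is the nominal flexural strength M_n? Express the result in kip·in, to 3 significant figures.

A_s = 7 × 0.44 = 3.08 in².
T = A_s f_y = 3.08 × 60 = 184.8 kips.
a = T/(0.85 f'_c b) = 184.8/(0.85 × 3.05 × 15.7) = 4.540 in.
M_n = T(d − a/2) = 184.8 × (12.2 − 2.27) = 1835.1 kip·in.

M_n ≈ 1840 kip·in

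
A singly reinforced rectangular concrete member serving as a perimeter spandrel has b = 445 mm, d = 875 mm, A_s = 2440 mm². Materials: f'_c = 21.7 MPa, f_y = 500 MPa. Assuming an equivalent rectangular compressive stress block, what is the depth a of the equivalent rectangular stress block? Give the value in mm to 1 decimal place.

T = A_s f_y = 2440 × 500 = 1220000 N = 1220 kN.
Setting C = 0.85 f'_c a b equal to T: a = 1220000/(0.85 × 21.7 × 445) = 148.6 mm.

a ≈ 148.6 mm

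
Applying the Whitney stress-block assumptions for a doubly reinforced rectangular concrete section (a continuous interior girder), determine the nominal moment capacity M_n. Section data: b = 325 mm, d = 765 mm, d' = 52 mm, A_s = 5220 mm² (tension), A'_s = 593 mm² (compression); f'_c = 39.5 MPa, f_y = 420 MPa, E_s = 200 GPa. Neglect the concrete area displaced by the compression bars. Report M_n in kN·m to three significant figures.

M_n ≈ 1490 kN·m

Assume both tension and compression steel yield.
Net tension couple steel: A_s − A'_s = 4627 mm².
a = (A_s − A'_s) f_y / (0.85 f'_c b) = 1943340/(0.85 × 39.5 × 325) = 178.09 mm.
c = a/β₁ = 178.09/0.768 = 231.89 mm; ε'_s = 0.003(c − d')/c = 0.0023 ≥ f_y/E_s = 0.0021, so compression steel does yield.
M_n = (A_s − A'_s) f_y (d − a/2) + A'_s f_y (d − d') = [1943340 × (765 − 89.045) + 249060 × (765 − 52)] × 10⁻⁶ = 1313.61 + 177.58 = 1491.19 kN·m.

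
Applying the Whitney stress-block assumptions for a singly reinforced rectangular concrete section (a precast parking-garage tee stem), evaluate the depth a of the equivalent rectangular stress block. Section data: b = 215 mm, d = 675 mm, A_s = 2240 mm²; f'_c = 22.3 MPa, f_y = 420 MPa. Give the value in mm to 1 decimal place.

a ≈ 230.9 mm

T = A_s f_y = 2240 × 420 = 940800 N = 940.8 kN.
Setting C = 0.85 f'_c a b equal to T: a = 940800/(0.85 × 22.3 × 215) = 230.9 mm.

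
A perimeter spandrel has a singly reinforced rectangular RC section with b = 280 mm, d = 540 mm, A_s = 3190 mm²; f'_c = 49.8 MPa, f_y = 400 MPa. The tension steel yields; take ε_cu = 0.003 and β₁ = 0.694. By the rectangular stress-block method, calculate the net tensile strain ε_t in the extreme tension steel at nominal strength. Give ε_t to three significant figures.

ε_t ≈ 0.00744

a = A_s f_y/(0.85 f'_c b) = 107.66 mm.
β₁ = 0.694, so c = a/β₁ = 107.66/0.694 = 155.13 mm.
From the linear strain diagram with ε_cu = 0.003: ε_t = 0.003 (d − c)/c = 0.003 × (540 − 155.13)/155.13 = 0.00744.
Since ε_t ≥ 0.005, the section is tension-controlled.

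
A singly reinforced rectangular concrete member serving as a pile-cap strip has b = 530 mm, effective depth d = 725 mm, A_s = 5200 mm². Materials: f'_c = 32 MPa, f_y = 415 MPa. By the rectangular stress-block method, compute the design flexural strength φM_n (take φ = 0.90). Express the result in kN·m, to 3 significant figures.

T = A_s f_y = 5200 × 415 = 2158000 N = 2158 kN.
From C = T: a = T/(0.85 f'_c b) = 2158000/(0.85 × 32 × 530) = 149.69 mm.
M_n = T(d − a/2) = 2158 kN × (725 − 74.845) mm = 1403.03 kN·m.
φM_n = 0.90 × 1403.03 = 1262.73 kN·m.

φM_n ≈ 1260 kN·m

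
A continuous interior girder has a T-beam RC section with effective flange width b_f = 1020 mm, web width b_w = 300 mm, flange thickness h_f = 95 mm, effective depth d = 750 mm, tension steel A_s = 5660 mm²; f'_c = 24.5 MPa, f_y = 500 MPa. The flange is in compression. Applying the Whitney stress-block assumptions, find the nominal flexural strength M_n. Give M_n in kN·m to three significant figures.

M_n ≈ 1900 kN·m

Tension: T = A_s f_y = 5660 × 500 = 2830000 N.
Try a within the flange: a = T/(0.85 f'_c b_f) = 2830000/(0.85 × 24.5 × 1020) = 133.23 mm.
a = 133.23 > h_f = 95 mm: the block extends into the web. Split into flange-overhang and web parts.
C_f = 0.85 f'_c (b_f − b_w) h_f = 0.85 × 24.5 × (1020 − 300) × 95 = 1424430 N.
Remaining web compression depth: a_w = (T − C_f)/(0.85 f'_c b_w) = (2830000 − 1424430)/(0.85 × 24.5 × 300) = 224.98 mm.
M_n = C_f(d − h_f/2) + (T − C_f)(d − a_w/2) = 1424430 × (750 − 47.5) + 1405570 × (750 − 112.49) = 1000.66 + 896.06 = 1896.72 × 10⁶ N·mm.
M_n = 1896.72 kN·m.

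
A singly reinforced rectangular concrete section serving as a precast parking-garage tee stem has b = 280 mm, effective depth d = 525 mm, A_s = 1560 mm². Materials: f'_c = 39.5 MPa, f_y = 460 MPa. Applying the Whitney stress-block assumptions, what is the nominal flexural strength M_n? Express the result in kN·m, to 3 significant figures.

T = A_s f_y = 1560 × 460 = 717600 N = 717.6 kN.
From C = T: a = T/(0.85 f'_c b) = 717600/(0.85 × 39.5 × 280) = 76.33 mm.
M_n = T(d − a/2) = 717.6 kN × (525 − 38.165) mm = 349.35 kN·m.

M_n ≈ 349 kN·m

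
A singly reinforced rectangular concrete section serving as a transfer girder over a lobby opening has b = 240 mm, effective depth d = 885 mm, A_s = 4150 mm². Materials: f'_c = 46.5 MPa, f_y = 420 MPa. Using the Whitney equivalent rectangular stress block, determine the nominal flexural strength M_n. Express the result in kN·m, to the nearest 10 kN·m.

M_n ≈ 1380 kN·m

T = A_s f_y = 4150 × 420 = 1743000 N = 1743 kN.
From C = T: a = T/(0.85 f'_c b) = 1743000/(0.85 × 46.5 × 240) = 183.74 mm.
M_n = T(d − a/2) = 1743 kN × (885 − 91.87) mm = 1382.43 kN·m.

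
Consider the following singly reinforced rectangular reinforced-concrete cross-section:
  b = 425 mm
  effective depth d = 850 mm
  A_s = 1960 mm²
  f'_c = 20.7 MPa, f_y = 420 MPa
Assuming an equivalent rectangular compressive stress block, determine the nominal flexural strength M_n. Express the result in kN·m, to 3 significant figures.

T = A_s f_y = 1960 × 420 = 823200 N = 823.2 kN.
From C = T: a = T/(0.85 f'_c b) = 823200/(0.85 × 20.7 × 425) = 110.08 mm.
M_n = T(d − a/2) = 823.2 kN × (850 − 55.04) mm = 654.41 kN·m.

M_n ≈ 654 kN·m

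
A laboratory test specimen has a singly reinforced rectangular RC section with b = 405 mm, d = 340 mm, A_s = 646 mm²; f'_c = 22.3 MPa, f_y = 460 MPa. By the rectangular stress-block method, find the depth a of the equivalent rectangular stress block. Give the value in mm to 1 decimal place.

a ≈ 38.7 mm

T = A_s f_y = 646 × 460 = 297160 N = 297.16 kN.
Setting C = 0.85 f'_c a b equal to T: a = 297160/(0.85 × 22.3 × 405) = 38.7 mm.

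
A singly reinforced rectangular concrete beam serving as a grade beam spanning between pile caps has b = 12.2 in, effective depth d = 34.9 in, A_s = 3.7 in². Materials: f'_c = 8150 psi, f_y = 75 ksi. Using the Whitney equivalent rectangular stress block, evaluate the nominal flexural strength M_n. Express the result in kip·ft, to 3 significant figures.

T = A_s f_y = 3.7 × 75 = 277.5 kips.
a = T/(0.85 f'_c b) = 277.5/(0.85 × 8.15 × 12.2) = 3.283 in.
M_n = T(d − a/2) = 277.5 × (34.9 − 1.6415) = 9229.2 kip·in = 9229.2/12 = 769.10 kip·ft.

M_n ≈ 769 kip·ft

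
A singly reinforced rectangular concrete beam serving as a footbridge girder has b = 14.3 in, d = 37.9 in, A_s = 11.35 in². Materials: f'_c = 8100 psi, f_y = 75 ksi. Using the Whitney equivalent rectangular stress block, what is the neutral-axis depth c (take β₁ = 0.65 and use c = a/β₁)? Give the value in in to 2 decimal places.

T = A_s f_y = 11.35 × 75 = 851.25 kips.
a = T/(0.85 f'_c b) = 851.25/(0.85 × 8.1 × 14.3) = 8.6460 in.
With β₁ = 0.65, c = a/β₁ = 8.6460/0.65 = 13.30 in.

c ≈ 13.30 in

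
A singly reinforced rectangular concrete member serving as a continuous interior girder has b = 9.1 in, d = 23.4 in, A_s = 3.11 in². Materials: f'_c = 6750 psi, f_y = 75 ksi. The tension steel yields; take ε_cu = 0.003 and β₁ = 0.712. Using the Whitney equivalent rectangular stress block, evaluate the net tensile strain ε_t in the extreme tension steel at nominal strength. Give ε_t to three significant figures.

a = A_s f_y/(0.85 f'_c b) = 4.467 in.
β₁ = 0.712, so c = a/β₁ = 4.467/0.712 = 6.274 in.
From the linear strain diagram with ε_cu = 0.003: ε_t = 0.003 (d − c)/c = 0.003 × (23.4 − 6.274)/6.274 = 0.00819.
Since ε_t ≥ 0.005, the section is tension-controlled.

ε_t ≈ 0.00819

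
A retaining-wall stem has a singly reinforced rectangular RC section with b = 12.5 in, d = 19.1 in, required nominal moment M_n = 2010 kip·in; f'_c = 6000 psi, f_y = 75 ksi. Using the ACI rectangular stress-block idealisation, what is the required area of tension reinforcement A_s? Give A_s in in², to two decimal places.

A_s ≈ 1.47 in²

From M_n = 0.85 f'_c a b (d − a/2):
a = d − √(d² − 2M_n/(0.85 f'_c b)) = 19.1 − √(19.1² − 2 × 2010/(0.85 × 6 × 12.5)) = 1.729 in.
A_s = 0.85 f'_c a b / f_y = 0.85 × 6 × 1.729 × 12.5 / 75 = 1.470 in².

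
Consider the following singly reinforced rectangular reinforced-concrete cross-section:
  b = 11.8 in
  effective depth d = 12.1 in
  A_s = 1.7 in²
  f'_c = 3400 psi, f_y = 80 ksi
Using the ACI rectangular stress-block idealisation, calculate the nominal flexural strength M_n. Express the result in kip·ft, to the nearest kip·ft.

T = A_s f_y = 1.7 × 80 = 136 kips.
a = T/(0.85 f'_c b) = 136/(0.85 × 3.4 × 11.8) = 3.988 in.
M_n = T(d − a/2) = 136 × (12.1 − 1.994) = 1374.4 kip·in = 1374.4/12 = 114.53 kip·ft.

M_n ≈ 115 kip·ft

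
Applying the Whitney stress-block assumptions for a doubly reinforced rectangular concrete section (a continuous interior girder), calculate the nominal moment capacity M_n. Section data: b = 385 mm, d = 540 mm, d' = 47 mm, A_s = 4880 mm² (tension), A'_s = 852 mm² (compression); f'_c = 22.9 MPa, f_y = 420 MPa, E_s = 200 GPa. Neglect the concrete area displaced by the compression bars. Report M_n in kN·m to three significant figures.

Assume both tension and compression steel yield.
Net tension couple steel: A_s − A'_s = 4028 mm².
a = (A_s − A'_s) f_y / (0.85 f'_c b) = 1691760/(0.85 × 22.9 × 385) = 225.75 mm.
c = a/β₁ = 225.75/0.85 = 265.59 mm; ε'_s = 0.003(c − d')/c = 0.0025 ≥ f_y/E_s = 0.0021, so compression steel does yield.
M_n = (A_s − A'_s) f_y (d − a/2) + A'_s f_y (d − d') = [1691760 × (540 − 112.875) + 357840 × (540 − 47)] × 10⁻⁶ = 722.59 + 176.42 = 899.01 kN·m.

M_n ≈ 899 kN·m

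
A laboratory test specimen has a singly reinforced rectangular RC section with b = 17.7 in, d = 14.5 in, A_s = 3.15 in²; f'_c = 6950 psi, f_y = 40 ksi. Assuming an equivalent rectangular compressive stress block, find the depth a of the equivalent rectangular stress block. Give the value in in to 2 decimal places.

a ≈ 1.21 in

T = A_s f_y = 3.15 × 40 = 126 kips.
a = T/(0.85 f'_c b) = 126/(0.85 × 6.95 × 17.7) = 1.21 in.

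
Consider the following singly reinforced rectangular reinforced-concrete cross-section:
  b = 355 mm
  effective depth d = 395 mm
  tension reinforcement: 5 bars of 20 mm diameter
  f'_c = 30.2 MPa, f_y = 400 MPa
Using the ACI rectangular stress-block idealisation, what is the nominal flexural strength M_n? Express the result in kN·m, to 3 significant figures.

A_s = 5 × 314 = 1570 mm².
T = A_s f_y = 1570 × 400 = 628000 N = 628 kN.
From C = T: a = T/(0.85 f'_c b) = 628000/(0.85 × 30.2 × 355) = 68.91 mm.
M_n = T(d − a/2) = 628 kN × (395 − 34.455) mm = 226.42 kN·m.

M_n ≈ 226 kN·m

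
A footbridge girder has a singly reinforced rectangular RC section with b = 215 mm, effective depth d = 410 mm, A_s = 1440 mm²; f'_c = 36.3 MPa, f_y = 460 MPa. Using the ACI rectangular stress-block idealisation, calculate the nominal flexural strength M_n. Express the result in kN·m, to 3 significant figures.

T = A_s f_y = 1440 × 460 = 662400 N = 662.4 kN.
From C = T: a = T/(0.85 f'_c b) = 662400/(0.85 × 36.3 × 215) = 99.85 mm.
M_n = T(d − a/2) = 662.4 kN × (410 − 49.925) mm = 238.51 kN·m.

M_n ≈ 239 kN·m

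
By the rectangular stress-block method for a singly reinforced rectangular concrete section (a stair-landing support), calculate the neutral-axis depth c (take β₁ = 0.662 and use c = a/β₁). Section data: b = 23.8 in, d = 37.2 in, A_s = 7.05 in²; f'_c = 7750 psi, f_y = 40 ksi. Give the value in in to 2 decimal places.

c ≈ 2.72 in

T = A_s f_y = 7.05 × 40 = 282 kips.
a = T/(0.85 f'_c b) = 282/(0.85 × 7.75 × 23.8) = 1.7987 in.
With β₁ = 0.662, c = a/β₁ = 1.7987/0.662 = 2.72 in.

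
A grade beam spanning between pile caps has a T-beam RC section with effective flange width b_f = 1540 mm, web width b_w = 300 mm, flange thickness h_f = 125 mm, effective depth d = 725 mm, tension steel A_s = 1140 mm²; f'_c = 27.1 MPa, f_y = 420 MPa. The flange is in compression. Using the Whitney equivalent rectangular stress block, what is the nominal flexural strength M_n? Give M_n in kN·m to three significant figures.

M_n ≈ 344 kN·m

Tension: T = A_s f_y = 1140 × 420 = 478800 N.
Try a within the flange: a = T/(0.85 f'_c b_f) = 478800/(0.85 × 27.1 × 1540) = 13.50 mm.
Since a = 13.50 ≤ h_f = 125 mm, the stress block lies entirely in the flange; analyse as a rectangular beam of width b_f.
M_n = T(d − a/2) = 478800 × (725 − 6.75) = 343.90 × 10⁶ N·mm.
M_n = 343.90 kN·m.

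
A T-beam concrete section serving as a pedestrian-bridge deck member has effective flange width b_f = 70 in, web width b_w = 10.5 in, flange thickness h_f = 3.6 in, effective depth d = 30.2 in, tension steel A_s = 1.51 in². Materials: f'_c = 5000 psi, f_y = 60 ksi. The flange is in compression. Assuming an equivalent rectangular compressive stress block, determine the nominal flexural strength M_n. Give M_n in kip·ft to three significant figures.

Tension: T = A_s f_y = 1.51 × 60 = 90.6 kips.
Try a within the flange: a = T/(0.85 f'_c b_f) = 90.6/(0.85 × 5 × 70) = 0.305 in.
Since a = 0.305 ≤ h_f = 3.6 in, the stress block lies entirely in the flange; analyse as a rectangular beam of width b_f.
M_n = T(d − a/2) = 90.6 × (30.2 − 0.1525) = 2722.3 kip·in.
M_n = 2722.3/12 = 226.86 kip·ft.

M_n ≈ 227 kip·ft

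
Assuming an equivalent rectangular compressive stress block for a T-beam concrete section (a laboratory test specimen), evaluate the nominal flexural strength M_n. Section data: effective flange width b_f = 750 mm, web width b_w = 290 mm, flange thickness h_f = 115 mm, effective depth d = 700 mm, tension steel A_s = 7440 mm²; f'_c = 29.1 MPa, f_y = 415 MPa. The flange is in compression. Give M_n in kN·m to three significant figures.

M_n ≈ 1870 kN·m

Tension: T = A_s f_y = 7440 × 415 = 3087600 N.
Try a within the flange: a = T/(0.85 f'_c b_f) = 3087600/(0.85 × 29.1 × 750) = 166.44 mm.
a = 166.44 > h_f = 115 mm: the block extends into the web. Split into flange-overhang and web parts.
C_f = 0.85 f'_c (b_f − b_w) h_f = 0.85 × 29.1 × (750 − 290) × 115 = 1308482 N.
Remaining web compression depth: a_w = (T − C_f)/(0.85 f'_c b_w) = (3087600 − 1308482)/(0.85 × 29.1 × 290) = 248.02 mm.
M_n = C_f(d − h_f/2) + (T − C_f)(d − a_w/2) = 1308482 × (700 − 57.5) + 1779118 × (700 − 124.01) = 840.70 + 1024.75 = 1865.45 × 10⁶ N·mm.
M_n = 1865.45 kN·m.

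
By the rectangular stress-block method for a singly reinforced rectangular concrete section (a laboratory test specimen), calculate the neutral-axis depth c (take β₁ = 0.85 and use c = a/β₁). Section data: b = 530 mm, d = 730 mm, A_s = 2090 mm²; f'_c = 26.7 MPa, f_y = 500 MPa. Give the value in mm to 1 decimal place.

c ≈ 102.2 mm

T = A_s f_y = 2090 × 500 = 1045000 N = 1045 kN.
Setting C = 0.85 f'_c a b equal to T: a = 1045000/(0.85 × 26.7 × 530) = 86.878 mm.
With β₁ = 0.85, c = a/β₁ = 86.878/0.85 = 102.2 mm.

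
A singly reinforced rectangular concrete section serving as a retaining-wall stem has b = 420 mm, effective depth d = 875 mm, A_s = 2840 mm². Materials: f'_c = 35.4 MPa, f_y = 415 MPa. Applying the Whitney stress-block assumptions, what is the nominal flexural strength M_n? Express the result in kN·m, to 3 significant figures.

T = A_s f_y = 2840 × 415 = 1178600 N = 1178.6 kN.
From C = T: a = T/(0.85 f'_c b) = 1178600/(0.85 × 35.4 × 420) = 93.26 mm.
M_n = T(d − a/2) = 1178.6 kN × (875 − 46.63) mm = 976.32 kN·m.

M_n ≈ 976 kN·m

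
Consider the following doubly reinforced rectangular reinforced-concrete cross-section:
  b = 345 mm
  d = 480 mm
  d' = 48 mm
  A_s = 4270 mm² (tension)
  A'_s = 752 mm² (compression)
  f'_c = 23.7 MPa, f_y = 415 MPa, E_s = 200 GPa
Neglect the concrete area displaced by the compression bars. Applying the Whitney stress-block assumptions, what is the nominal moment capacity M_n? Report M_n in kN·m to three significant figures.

Assume both tension and compression steel yield.
Net tension couple steel: A_s − A'_s = 3518 mm².
a = (A_s − A'_s) f_y / (0.85 f'_c b) = 1459970/(0.85 × 23.7 × 345) = 210.07 mm.
c = a/β₁ = 210.07/0.85 = 247.14 mm; ε'_s = 0.003(c − d')/c = 0.0024 ≥ f_y/E_s = 0.0021, so compression steel does yield.
M_n = (A_s − A'_s) f_y (d − a/2) + A'_s f_y (d − d') = [1459970 × (480 − 105.035) + 312080 × (480 − 48)] × 10⁻⁶ = 547.44 + 134.82 = 682.26 kN·m.

M_n ≈ 682 kN·m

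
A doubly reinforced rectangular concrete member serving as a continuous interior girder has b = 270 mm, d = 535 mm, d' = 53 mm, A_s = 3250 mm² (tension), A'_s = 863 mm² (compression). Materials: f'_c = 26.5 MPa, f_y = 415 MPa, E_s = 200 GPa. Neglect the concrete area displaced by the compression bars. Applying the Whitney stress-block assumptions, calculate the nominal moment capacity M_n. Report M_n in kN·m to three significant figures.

Assume both tension and compression steel yield.
Net tension couple steel: A_s − A'_s = 2387 mm².
a = (A_s − A'_s) f_y / (0.85 f'_c b) = 990605/(0.85 × 26.5 × 270) = 162.88 mm.
c = a/β₁ = 162.88/0.85 = 191.62 mm; ε'_s = 0.003(c − d')/c = 0.0022 ≥ f_y/E_s = 0.0021, so compression steel does yield.
M_n = (A_s − A'_s) f_y (d − a/2) + A'_s f_y (d − d') = [990605 × (535 − 81.44) + 358145 × (535 − 53)] × 10⁻⁶ = 449.30 + 172.63 = 621.93 kN·m.

M_n ≈ 622 kN·m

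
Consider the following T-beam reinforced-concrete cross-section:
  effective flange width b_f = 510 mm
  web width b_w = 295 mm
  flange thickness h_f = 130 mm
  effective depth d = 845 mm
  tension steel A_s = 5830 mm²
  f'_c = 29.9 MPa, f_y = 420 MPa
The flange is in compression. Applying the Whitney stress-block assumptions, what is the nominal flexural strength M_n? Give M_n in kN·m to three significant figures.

M_n ≈ 1820 kN·m

Tension: T = A_s f_y = 5830 × 420 = 2448600 N.
Try a within the flange: a = T/(0.85 f'_c b_f) = 2448600/(0.85 × 29.9 × 510) = 188.91 mm.
a = 188.91 > h_f = 130 mm: the block extends into the web. Split into flange-overhang and web parts.
C_f = 0.85 f'_c (b_f − b_w) h_f = 0.85 × 29.9 × (510 − 295) × 130 = 710349 N.
Remaining web compression depth: a_w = (T − C_f)/(0.85 f'_c b_w) = (2448600 − 710349)/(0.85 × 29.9 × 295) = 231.85 mm.
M_n = C_f(d − h_f/2) + (T − C_f)(d − a_w/2) = 710349 × (845 − 65) + 1738251 × (845 − 115.925) = 554.07 + 1267.32 = 1821.39 × 10⁶ N·mm.
M_n = 1821.39 kN·m.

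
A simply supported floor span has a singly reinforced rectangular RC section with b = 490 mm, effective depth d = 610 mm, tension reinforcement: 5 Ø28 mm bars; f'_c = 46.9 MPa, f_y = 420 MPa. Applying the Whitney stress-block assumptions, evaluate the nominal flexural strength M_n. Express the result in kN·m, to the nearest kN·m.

M_n ≈ 746 kN·m

A_s = 5 × 616 = 3080 mm².
T = A_s f_y = 3080 × 420 = 1293600 N = 1293.6 kN.
From C = T: a = T/(0.85 f'_c b) = 1293600/(0.85 × 46.9 × 490) = 66.22 mm.
M_n = T(d − a/2) = 1293.6 kN × (610 − 33.11) mm = 746.26 kN·m.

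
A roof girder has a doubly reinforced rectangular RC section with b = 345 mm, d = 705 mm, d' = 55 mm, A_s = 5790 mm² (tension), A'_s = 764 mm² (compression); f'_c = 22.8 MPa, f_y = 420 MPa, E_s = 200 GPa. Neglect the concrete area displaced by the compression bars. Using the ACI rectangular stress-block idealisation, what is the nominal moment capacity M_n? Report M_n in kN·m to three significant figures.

M_n ≈ 1360 kN·m

Assume both tension and compression steel yield.
Net tension couple steel: A_s − A'_s = 5026 mm².
a = (A_s − A'_s) f_y / (0.85 f'_c b) = 2110920/(0.85 × 22.8 × 345) = 315.72 mm.
c = a/β₁ = 315.72/0.85 = 371.44 mm; ε'_s = 0.003(c − d')/c = 0.0026 ≥ f_y/E_s = 0.0021, so compression steel does yield.
M_n = (A_s − A'_s) f_y (d − a/2) + A'_s f_y (d − d') = [2110920 × (705 − 157.86) + 320880 × (705 − 55)] × 10⁻⁶ = 1154.97 + 208.57 = 1363.54 kN·m.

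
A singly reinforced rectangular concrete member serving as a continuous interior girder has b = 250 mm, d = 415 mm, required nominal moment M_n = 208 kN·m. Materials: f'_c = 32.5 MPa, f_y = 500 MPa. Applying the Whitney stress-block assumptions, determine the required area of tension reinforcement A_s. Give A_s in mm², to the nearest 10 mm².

A_s ≈ 1110 mm²

With M_n = 0.85 f'_c a b (d − a/2), solve the quadratic for a:
a = d − √(d² − 2M_n/(0.85 f'_c b)) = 415 − √(415² − 2 × 208×10⁶/(0.85 × 32.5 × 250)) = 80.35 mm.
A_s = 0.85 f'_c a b / f_y = 0.85 × 32.5 × 80.35 × 250 / 500 = 1109.8 mm².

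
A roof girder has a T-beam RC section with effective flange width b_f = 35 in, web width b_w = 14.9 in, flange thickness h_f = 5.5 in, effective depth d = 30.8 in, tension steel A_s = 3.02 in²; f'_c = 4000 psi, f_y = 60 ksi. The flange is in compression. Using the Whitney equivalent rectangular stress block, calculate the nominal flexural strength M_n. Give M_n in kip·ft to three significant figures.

M_n ≈ 454 kip·ft

Tension: T = A_s f_y = 3.02 × 60 = 181.2 kips.
Try a within the flange: a = T/(0.85 f'_c b_f) = 181.2/(0.85 × 4 × 35) = 1.523 in.
Since a = 1.523 ≤ h_f = 5.5 in, the stress block lies entirely in the flange; analyse as a rectangular beam of width b_f.
M_n = T(d − a/2) = 181.2 × (30.8 − 0.7615) = 5443.0 kip·in.
M_n = 5443.0/12 = 453.58 kip·ft.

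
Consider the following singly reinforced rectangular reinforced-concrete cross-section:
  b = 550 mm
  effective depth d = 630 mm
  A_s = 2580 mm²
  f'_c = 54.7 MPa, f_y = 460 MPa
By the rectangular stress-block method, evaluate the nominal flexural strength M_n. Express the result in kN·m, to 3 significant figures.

T = A_s f_y = 2580 × 460 = 1186800 N = 1186.8 kN.
From C = T: a = T/(0.85 f'_c b) = 1186800/(0.85 × 54.7 × 550) = 46.41 mm.
M_n = T(d − a/2) = 1186.8 kN × (630 − 23.205) mm = 720.14 kN·m.

M_n ≈ 720 kN·m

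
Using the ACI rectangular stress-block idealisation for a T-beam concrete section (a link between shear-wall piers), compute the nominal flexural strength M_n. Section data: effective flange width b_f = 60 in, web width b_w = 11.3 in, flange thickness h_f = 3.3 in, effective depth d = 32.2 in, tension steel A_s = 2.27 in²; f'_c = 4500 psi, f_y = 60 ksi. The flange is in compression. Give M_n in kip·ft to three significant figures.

Tension: T = A_s f_y = 2.27 × 60 = 136.2 kips.
Try a within the flange: a = T/(0.85 f'_c b_f) = 136.2/(0.85 × 4.5 × 60) = 0.593 in.
Since a = 0.593 ≤ h_f = 3.3 in, the stress block lies entirely in the flange; analyse as a rectangular beam of width b_f.
M_n = T(d − a/2) = 136.2 × (32.2 − 0.2965) = 4345.3 kip·in.
M_n = 4345.3/12 = 362.11 kip·ft.

M_n ≈ 362 kip·ft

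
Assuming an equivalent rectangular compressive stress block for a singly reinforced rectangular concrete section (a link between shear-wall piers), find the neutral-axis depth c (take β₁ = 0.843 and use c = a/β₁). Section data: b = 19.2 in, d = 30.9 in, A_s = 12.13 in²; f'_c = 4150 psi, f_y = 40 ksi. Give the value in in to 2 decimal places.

T = A_s f_y = 12.13 × 40 = 485.2 kips.
a = T/(0.85 f'_c b) = 485.2/(0.85 × 4.15 × 19.2) = 7.1639 in.
With β₁ = 0.843, c = a/β₁ = 7.1639/0.843 = 8.50 in.

c ≈ 8.50 in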